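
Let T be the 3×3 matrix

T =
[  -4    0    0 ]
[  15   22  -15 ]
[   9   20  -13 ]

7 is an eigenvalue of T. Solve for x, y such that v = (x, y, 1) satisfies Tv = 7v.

We need (T - 7I)v = 0.
T - 7I = [[-11, 0, 0], [15, 15, -15], [9, 20, -20]].
Row 1: (-11)·x + (0)·y + (0)·1 = 0
Row 2: (15)·x + (15)·y + (-15)·1 = 0
Row 3: (9)·x + (20)·y + (-20)·1 = 0
Solving gives x = 0, y = 1.
Check: T·(0, 1, 1) = (0, 7, 7) = 7·(0, 1, 1).

0, 1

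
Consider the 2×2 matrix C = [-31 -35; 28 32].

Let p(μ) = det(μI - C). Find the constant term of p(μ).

-12

p(μ) = μ^2 - μ - 12.
The constant term is -12.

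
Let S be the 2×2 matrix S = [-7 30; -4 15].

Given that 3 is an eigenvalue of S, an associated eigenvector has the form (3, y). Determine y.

1

We need (S - 3I)v = 0.
S - 3I = [[-10, 30], [-4, 12]].
Row 1: (-10)·3 + (30)·y = 0
Row 2: (-4)·3 + (12)·y = 0
Solving gives y = 1.
Check: S·(3, 1) = (9, 3) = 3·(3, 1).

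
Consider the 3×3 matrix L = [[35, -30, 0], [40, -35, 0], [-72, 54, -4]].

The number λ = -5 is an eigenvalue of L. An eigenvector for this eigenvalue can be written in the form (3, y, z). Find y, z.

We need (L + 5I)v = 0.
L + 5I = [[40, -30, 0], [40, -30, 0], [-72, 54, 1]].
Row 1: (40)·3 + (-30)·y + (0)·z = 0
Row 2: (40)·3 + (-30)·y + (0)·z = 0
Row 3: (-72)·3 + (54)·y + (1)·z = 0
Solving gives y = 4, z = 0.
Check: L·(3, 4, 0) = (-15, -20, 0) = -5·(3, 4, 0).

4, 0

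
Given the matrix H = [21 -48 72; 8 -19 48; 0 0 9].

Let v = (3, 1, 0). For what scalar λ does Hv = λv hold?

5

Compute Hv: H·(3, 1, 0) = (15, 5, 0).
Since Hv = λv, compare component 1: 15 = λ·3, so λ = 5.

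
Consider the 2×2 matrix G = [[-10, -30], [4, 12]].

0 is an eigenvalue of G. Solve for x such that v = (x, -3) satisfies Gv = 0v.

9

We need (G)v = 0.
G = [[-10, -30], [4, 12]].
Row 1: (-10)·x + (-30)·-3 = 0
Row 2: (4)·x + (12)·-3 = 0
Solving gives x = 9.
Check: G·(9, -3) = (0, 0) = 0·(9, -3).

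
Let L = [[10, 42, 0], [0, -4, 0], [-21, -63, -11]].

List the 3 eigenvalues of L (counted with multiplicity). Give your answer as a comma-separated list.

-11, -4, 10

The characteristic polynomial is p(λ) = det(λI - L).
Expanding the 3×3 determinant: p(λ) = λ^3 + 5λ^2 - 106λ - 440.
Since p(10) = 0, λ = 10 is a root.
Dividing by (λ - 10) leaves λ^2 + 15λ + 44.
The quadratic factors as (λ + 11)·(λ + 4).
Eigenvalues: -11, -4, 10.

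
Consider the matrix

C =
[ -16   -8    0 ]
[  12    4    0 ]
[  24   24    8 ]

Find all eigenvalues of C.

-8, -4, 8

Compute the characteristic polynomial p(λ) = det(λI - C).
Cofactor expansion gives p(λ) = λ^3 + 4λ^2 - 64λ - 256.
Try λ = -4: p(-4) = 0, so -4 is a root.
Dividing by (λ + 4) leaves λ^2 - 64.
The quadratic factors as (λ + 8)·(λ - 8).
Eigenvalues: -8, -4, 8.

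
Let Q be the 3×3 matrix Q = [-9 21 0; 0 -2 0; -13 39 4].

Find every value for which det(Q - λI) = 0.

-9, -2, 4

The characteristic polynomial is p(lambda) = det(lambda·I - Q).
Expanding along the first row, p(lambda) = lambda^3 + 7·lambda^2 - 26·lambda - 72.
Since p(4) = 0, lambda = 4 is a root.
Factor out (lambda - 4): p(lambda) = (lambda - 4)·(lambda^2 + 11·lambda + 18).
The quadratic factors as (lambda + 9)·(lambda + 2).
Eigenvalues: -9, -2, 4.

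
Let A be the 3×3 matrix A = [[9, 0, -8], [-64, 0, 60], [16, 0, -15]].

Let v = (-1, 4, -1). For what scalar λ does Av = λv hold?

Compute Av: A·(-1, 4, -1) = (-1, 4, -1).
Since Av = λv, compare component 1: -1 = λ·-1, so λ = 1.

1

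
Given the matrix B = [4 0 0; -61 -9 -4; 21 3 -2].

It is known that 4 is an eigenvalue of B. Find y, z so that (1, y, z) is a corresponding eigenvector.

We need (B - 4I)v = 0.
B - 4I = [[0, 0, 0], [-61, -13, -4], [21, 3, -6]].
Row 1: (0)·1 + (0)·y + (0)·z = 0
Row 2: (-61)·1 + (-13)·y + (-4)·z = 0
Row 3: (21)·1 + (3)·y + (-6)·z = 0
Solving gives y = -5, z = 1.
Check: B·(1, -5, 1) = (4, -20, 4) = 4·(1, -5, 1).

-5, 1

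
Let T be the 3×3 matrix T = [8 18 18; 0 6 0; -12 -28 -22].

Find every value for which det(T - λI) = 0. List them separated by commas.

The characteristic polynomial is p(λ) = det(λI - T).
Expanding along the first row, p(λ) = λ^3 + 8λ^2 - 44λ - 240.
Try λ = -4: p(-4) = 0, so -4 is a root.
Dividing by (λ + 4) leaves λ^2 + 4λ - 60.
The quadratic factors as (λ + 10)·(λ - 6).
Eigenvalues: -10, -4, 6.

-10, -4, 6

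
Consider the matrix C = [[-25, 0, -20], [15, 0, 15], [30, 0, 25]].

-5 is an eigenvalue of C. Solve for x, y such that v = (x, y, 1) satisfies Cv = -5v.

We need (C + 5I)v = 0.
C + 5I = [[-20, 0, -20], [15, 5, 15], [30, 0, 30]].
Row 1: (-20)·x + (0)·y + (-20)·1 = 0
Row 2: (15)·x + (5)·y + (15)·1 = 0
Row 3: (30)·x + (0)·y + (30)·1 = 0
Solving gives x = -1, y = 0.
Check: C·(-1, 0, 1) = (5, 0, -5) = -5·(-1, 0, 1).

-1, 0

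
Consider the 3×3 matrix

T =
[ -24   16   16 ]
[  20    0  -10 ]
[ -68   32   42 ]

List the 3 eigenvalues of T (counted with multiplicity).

0, 8, 10

Set up det(λI - T) = 0.
Expanding the 3×3 determinant: p(λ) = λ^3 - 18λ^2 + 80λ.
Try λ = 0: p(0) = 0, so 0 is a root.
Factor out λ: p(λ) = λ·(λ^2 - 18λ + 80).
The quadratic factors as (λ - 8)·(λ - 10).
Eigenvalues: 0, 8, 10.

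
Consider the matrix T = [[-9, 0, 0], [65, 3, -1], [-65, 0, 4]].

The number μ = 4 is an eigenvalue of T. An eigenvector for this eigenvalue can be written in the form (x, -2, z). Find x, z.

0, 2

We need (T - 4I)v = 0.
T - 4I = [[-13, 0, 0], [65, -1, -1], [-65, 0, 0]].
Row 1: (-13)·x + (0)·-2 + (0)·z = 0
Row 2: (65)·x + (-1)·-2 + (-1)·z = 0
Row 3: (-65)·x + (0)·-2 + (0)·z = 0
Solving gives x = 0, z = 2.
Check: T·(0, -2, 2) = (0, -8, 8) = 4·(0, -2, 2).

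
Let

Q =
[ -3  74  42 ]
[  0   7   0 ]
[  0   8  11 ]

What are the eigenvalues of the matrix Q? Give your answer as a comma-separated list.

The characteristic polynomial is p(μ) = det(μI - Q).
Expanding along the first row, p(μ) = μ^3 - 15μ^2 + 23μ + 231.
Try μ = -3: p(-3) = 0, so -3 is a root.
Factor out (μ + 3): p(μ) = (μ + 3)·(μ^2 - 18μ + 77).
The quadratic factors as (μ - 7)·(μ - 11).
Eigenvalues: -3, 7, 11.

-3, 7, 11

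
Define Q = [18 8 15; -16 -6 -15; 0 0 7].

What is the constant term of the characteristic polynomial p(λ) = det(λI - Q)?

-140

p(0) = det(0·I − Q) = det(−Q) = (−1)^3·det(Q).
det(Q) = 140, so p(0) = -140.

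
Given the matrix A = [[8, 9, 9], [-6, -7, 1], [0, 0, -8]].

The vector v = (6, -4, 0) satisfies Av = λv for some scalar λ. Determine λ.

Compute Av: A·(6, -4, 0) = (12, -8, 0).
Since Av = λv, compare component 1: 12 = λ·6, so λ = 2.

2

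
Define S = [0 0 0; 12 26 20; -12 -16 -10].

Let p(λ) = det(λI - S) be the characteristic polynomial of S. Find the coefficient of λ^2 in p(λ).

The coefficient of λ^2 of det(λI - S) is −trace(S).
trace(S) = (0) + (26) + (-10) = 16, so the coefficient is -16.

-16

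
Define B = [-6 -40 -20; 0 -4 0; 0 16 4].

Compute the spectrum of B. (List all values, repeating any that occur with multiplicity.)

-6, -4, 4

The characteristic polynomial is p(r) = det(rI - B).
Cofactor expansion gives p(r) = r^3 + 6r^2 - 16r - 96.
Rational-root test: r = 4 gives p(4) = 0.
Factor out (r - 4): p(r) = (r - 4)·(r^2 + 10r + 24).
The quadratic factors as (r + 6)·(r + 4).
Eigenvalues: -6, -4, 4.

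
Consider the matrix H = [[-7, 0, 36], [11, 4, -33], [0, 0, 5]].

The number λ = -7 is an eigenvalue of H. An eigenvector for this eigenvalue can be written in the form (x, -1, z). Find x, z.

1, 0

We need (H + 7I)v = 0.
H + 7I = [[0, 0, 36], [11, 11, -33], [0, 0, 12]].
Row 1: (0)·x + (0)·-1 + (36)·z = 0
Row 2: (11)·x + (11)·-1 + (-33)·z = 0
Row 3: (0)·x + (0)·-1 + (12)·z = 0
Solving gives x = 1, z = 0.
Check: H·(1, -1, 0) = (-7, 7, 0) = -7·(1, -1, 0).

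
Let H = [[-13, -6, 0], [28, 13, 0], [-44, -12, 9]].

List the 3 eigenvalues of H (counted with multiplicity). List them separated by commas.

Set up det(lambda·I - H) = 0.
Expanding along the first row, p(lambda) = lambda^3 - 9·lambda^2 - lambda + 9.
Since p(-1) = 0, lambda = -1 is a root.
Dividing by (lambda + 1) leaves lambda^2 - 10·lambda + 9.
The quadratic factors as (lambda - 1)·(lambda - 9).
Eigenvalues: -1, 1, 9.

-1, 1, 9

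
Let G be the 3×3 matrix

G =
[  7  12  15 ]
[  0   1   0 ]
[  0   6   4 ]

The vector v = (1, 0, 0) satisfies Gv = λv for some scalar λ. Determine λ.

7

Compute Gv: G·(1, 0, 0) = (7, 0, 0).
Since Gv = λv, compare component 1: 7 = λ·1, so λ = 7.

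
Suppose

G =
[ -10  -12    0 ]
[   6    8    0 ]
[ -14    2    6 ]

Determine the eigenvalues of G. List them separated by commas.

-4, 2, 6

The characteristic polynomial is p(μ) = det(μI - G).
Cofactor expansion gives p(μ) = μ^3 - 4μ^2 - 20μ + 48.
Try μ = 2: p(2) = 0, so 2 is a root.
Dividing by (μ - 2) leaves μ^2 - 2μ - 24.
The quadratic factors as (μ + 4)·(μ - 6).
Eigenvalues: -4, 2, 6.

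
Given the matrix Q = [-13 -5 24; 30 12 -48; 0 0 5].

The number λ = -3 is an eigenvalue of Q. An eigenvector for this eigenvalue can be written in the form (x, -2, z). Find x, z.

We need (Q + 3I)v = 0.
Q + 3I = [[-10, -5, 24], [30, 15, -48], [0, 0, 8]].
Row 1: (-10)·x + (-5)·-2 + (24)·z = 0
Row 2: (30)·x + (15)·-2 + (-48)·z = 0
Row 3: (0)·x + (0)·-2 + (8)·z = 0
Solving gives x = 1, z = 0.
Check: Q·(1, -2, 0) = (-3, 6, 0) = -3·(1, -2, 0).

1, 0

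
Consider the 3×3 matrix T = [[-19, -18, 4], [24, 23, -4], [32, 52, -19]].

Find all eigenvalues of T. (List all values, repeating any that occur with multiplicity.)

-11, -9, 5

The characteristic polynomial is p(λ) = det(λI - T).
Expanding the 3×3 determinant: p(λ) = λ^3 + 15λ^2 - λ - 495.
Rational-root test: λ = 5 gives p(5) = 0.
Factor out (λ - 5): p(λ) = (λ - 5)·(λ^2 + 20λ + 99).
The quadratic factors as (λ + 11)·(λ + 9).
Eigenvalues: -11, -9, 5.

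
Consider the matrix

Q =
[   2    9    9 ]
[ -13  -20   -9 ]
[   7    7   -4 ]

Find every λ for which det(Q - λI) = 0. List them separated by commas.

-11, -7, -4

Set up det(tI - Q) = 0.
Expanding the 3×3 determinant: p(t) = t^3 + 22t^2 + 149t + 308.
Try t = -4: p(-4) = 0, so -4 is a root.
Dividing by (t + 4) leaves t^2 + 18t + 77.
The quadratic factors as (t + 11)·(t + 7).
Eigenvalues: -11, -7, -4.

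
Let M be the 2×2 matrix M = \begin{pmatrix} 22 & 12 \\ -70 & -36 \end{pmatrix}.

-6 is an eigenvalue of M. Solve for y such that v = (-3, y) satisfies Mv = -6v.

7

We need (M + 6I)v = 0.
M + 6I = [[28, 12], [-70, -30]].
Row 1: (28)·-3 + (12)·y = 0
Row 2: (-70)·-3 + (-30)·y = 0
Solving gives y = 7.
Check: M·(-3, 7) = (18, -42) = -6·(-3, 7).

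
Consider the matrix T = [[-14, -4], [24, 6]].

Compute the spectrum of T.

det(T - tI) = (-14 - t)(6 - t) - (-4)·(24) = t^2 + 8t + 12.
This factors as (t + 6)·(t + 2) = 0.
Eigenvalues: -6, -2.

-6, -2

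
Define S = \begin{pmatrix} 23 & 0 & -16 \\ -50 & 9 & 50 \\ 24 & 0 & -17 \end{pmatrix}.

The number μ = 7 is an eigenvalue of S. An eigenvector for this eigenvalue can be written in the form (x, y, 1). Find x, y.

1, 0

We need (S - 7I)v = 0.
S - 7I = [[16, 0, -16], [-50, 2, 50], [24, 0, -24]].
Row 1: (16)·x + (0)·y + (-16)·1 = 0
Row 2: (-50)·x + (2)·y + (50)·1 = 0
Row 3: (24)·x + (0)·y + (-24)·1 = 0
Solving gives x = 1, y = 0.
Check: S·(1, 0, 1) = (7, 0, 7) = 7·(1, 0, 1).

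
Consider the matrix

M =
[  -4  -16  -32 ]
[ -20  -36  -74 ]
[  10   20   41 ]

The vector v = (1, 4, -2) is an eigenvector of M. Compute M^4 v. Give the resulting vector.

(256, 1024, -512)

First find the eigenvalue: Mv = (-4, -16, 8) = -4·(1, 4, -2), so λ = -4.
Then M^4 v = λ^4·v = (-4)^4·(1, 4, -2) = 256·(1, 4, -2) = (256, 1024, -512).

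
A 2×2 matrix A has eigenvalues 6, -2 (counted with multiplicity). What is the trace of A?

4

trace(A) is the sum of the eigenvalues: (6) + (-2) = 4.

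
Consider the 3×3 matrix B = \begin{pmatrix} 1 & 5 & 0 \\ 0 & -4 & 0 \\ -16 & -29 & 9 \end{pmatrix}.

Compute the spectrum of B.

Set up det(rI - B) = 0.
Expanding the 3×3 determinant: p(r) = r^3 - 6r^2 - 31r + 36.
Try r = 1: p(1) = 0, so 1 is a root.
Dividing by (r - 1) leaves r^2 - 5r - 36.
The quadratic factors as (r + 4)·(r - 9).
Eigenvalues: -4, 1, 9.

-4, 1, 9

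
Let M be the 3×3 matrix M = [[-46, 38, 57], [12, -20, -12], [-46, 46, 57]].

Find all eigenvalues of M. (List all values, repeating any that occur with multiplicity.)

-12, -8, 11

The characteristic polynomial is p(μ) = det(μI - M).
Expanding along the first row, p(μ) = μ^3 + 9μ^2 - 124μ - 1056.
Rational-root test: μ = 11 gives p(11) = 0.
Dividing by (μ - 11) leaves μ^2 + 20μ + 96.
The quadratic factors as (μ + 12)·(μ + 8).
Eigenvalues: -12, -8, 11.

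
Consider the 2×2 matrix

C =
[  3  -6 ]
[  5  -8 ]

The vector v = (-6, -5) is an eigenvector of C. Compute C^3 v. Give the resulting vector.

First find the eigenvalue: Cv = (12, 10) = -2·(-6, -5), so λ = -2.
Then C^3 v = λ^3·v = (-2)^3·(-6, -5) = -8·(-6, -5) = (48, 40).

(48, 40)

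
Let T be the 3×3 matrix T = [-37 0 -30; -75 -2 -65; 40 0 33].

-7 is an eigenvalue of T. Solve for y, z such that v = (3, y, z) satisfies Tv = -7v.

We need (T + 7I)v = 0.
T + 7I = [[-30, 0, -30], [-75, 5, -65], [40, 0, 40]].
Row 1: (-30)·3 + (0)·y + (-30)·z = 0
Row 2: (-75)·3 + (5)·y + (-65)·z = 0
Row 3: (40)·3 + (0)·y + (40)·z = 0
Solving gives y = 6, z = -3.
Check: T·(3, 6, -3) = (-21, -42, 21) = -7·(3, 6, -3).

6, -3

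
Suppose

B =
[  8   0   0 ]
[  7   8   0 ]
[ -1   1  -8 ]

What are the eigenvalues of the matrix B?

B is lower triangular, so its eigenvalues are the diagonal entries.
Diagonal: 8, 8, -8.

-8, 8, 8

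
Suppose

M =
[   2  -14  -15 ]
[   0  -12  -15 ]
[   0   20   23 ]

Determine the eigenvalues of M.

2, 3, 8

Compute the characteristic polynomial p(t) = det(tI - M).
Expanding along the first row, p(t) = t^3 - 13t^2 + 46t - 48.
Rational-root test: t = 8 gives p(8) = 0.
Dividing by (t - 8) leaves t^2 - 5t + 6.
The quadratic factors as (t - 2)·(t - 3).
Eigenvalues: 2, 3, 8.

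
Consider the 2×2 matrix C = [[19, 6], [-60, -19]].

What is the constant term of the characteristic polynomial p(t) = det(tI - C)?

p(0) = det(0·I − C) = det(−C) = (−1)^2·det(C).
det(C) = -1, so p(0) = -1.

-1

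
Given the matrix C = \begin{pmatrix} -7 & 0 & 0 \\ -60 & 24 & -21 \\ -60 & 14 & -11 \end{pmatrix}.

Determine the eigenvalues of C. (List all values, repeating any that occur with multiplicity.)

The characteristic polynomial is p(r) = det(rI - C).
Expanding along the first row, p(r) = r^3 - 6r^2 - 61r + 210.
Since p(3) = 0, r = 3 is a root.
Factor out (r - 3): p(r) = (r - 3)·(r^2 - 3r - 70).
The quadratic factors as (r + 7)·(r - 10).
Eigenvalues: -7, 3, 10.

-7, 3, 10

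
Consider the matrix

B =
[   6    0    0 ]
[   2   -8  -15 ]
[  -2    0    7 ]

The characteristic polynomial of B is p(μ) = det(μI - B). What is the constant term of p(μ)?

p(μ) = μ^3 - 5μ^2 - 62μ + 336.
The constant term is 336.

336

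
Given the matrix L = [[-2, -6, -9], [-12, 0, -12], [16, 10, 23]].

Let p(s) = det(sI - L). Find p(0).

-336

p(0) = det(0·I − L) = det(−L) = (−1)^3·det(L).
det(L) = 336, so p(0) = -336.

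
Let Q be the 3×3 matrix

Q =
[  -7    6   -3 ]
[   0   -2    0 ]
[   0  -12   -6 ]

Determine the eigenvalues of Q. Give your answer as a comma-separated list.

-7, -6, -2

Compute the characteristic polynomial p(λ) = det(λI - Q).
Cofactor expansion gives p(λ) = λ^3 + 15λ^2 + 68λ + 84.
Try λ = -6: p(-6) = 0, so -6 is a root.
Factor out (λ + 6): p(λ) = (λ + 6)·(λ^2 + 9λ + 14).
The quadratic factors as (λ + 7)·(λ + 2).
Eigenvalues: -7, -6, -2.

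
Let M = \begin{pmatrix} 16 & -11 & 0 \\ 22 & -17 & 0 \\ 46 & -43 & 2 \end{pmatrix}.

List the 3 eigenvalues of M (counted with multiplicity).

Compute the characteristic polynomial p(λ) = det(λI - M).
Expanding along the first row, p(λ) = λ^3 - λ^2 - 32λ + 60.
Since p(5) = 0, λ = 5 is a root.
Factor out (λ - 5): p(λ) = (λ - 5)·(λ^2 + 4λ - 12).
The quadratic factors as (λ + 6)·(λ - 2).
Eigenvalues: -6, 2, 5.

-6, 2, 5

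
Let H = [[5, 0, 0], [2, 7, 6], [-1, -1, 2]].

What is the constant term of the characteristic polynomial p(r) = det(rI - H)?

-100

p(0) = det(0·I − H) = det(−H) = (−1)^3·det(H).
det(H) = 100, so p(0) = -100.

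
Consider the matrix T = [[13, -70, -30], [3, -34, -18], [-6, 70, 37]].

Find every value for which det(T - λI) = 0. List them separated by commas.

Set up det(sI - T) = 0.
Expanding the 3×3 determinant: p(s) = s^3 - 16s^2 + 71s - 56.
Try s = 1: p(1) = 0, so 1 is a root.
Factor out (s - 1): p(s) = (s - 1)·(s^2 - 15s + 56).
The quadratic factors as (s - 7)·(s - 8).
Eigenvalues: 1, 7, 8.

1, 7, 8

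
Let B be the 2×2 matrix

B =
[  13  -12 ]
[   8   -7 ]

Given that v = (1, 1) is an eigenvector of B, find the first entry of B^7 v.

1

First find the eigenvalue: Bv = (1, 1) = 1·(1, 1), so λ = 1.
Then B^7 v = λ^7·v = 1^7·(1, 1) = 1·(1, 1) = (1, 1).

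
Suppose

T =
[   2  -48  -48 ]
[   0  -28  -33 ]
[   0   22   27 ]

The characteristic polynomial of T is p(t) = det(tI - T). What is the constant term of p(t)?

60

p(t) = t^3 - t^2 - 32t + 60.
The constant term is 60.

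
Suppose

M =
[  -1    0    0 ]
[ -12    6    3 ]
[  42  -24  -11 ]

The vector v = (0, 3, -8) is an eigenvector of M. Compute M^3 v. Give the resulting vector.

First find the eigenvalue: Mv = (0, -6, 16) = -2·(0, 3, -8), so λ = -2.
Then M^3 v = λ^3·v = (-2)^3·(0, 3, -8) = -8·(0, 3, -8) = (0, -24, 64).

(0, -24, 64)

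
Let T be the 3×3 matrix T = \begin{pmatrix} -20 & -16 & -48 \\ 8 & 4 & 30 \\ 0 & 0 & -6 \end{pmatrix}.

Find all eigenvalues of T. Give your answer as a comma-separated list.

-12, -6, -4

Set up det(lambda·I - T) = 0.
Expanding along the first row, p(lambda) = lambda^3 + 22·lambda^2 + 144·lambda + 288.
Rational-root test: lambda = -4 gives p(-4) = 0.
Dividing by (lambda + 4) leaves lambda^2 + 18·lambda + 72.
The quadratic factors as (lambda + 12)·(lambda + 6).
Eigenvalues: -12, -6, -4.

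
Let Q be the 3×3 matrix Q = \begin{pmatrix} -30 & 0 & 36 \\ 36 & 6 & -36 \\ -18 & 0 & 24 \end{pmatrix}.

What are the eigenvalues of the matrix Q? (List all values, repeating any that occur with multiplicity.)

Compute the characteristic polynomial p(lambda) = det(lambda·I - Q).
Expanding the 3×3 determinant: p(lambda) = lambda^3 - 108·lambda + 432.
Try lambda = -12: p(-12) = 0, so -12 is a root.
Factor out (lambda + 12): p(lambda) = (lambda + 12)·(lambda^2 - 12·lambda + 36).
The quadratic factor is (lambda - 6)^2.
Eigenvalues: -12, 6, 6.

-12, 6, 6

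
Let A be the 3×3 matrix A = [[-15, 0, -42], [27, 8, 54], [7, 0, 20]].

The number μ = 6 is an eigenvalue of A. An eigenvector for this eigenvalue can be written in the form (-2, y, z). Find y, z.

0, 1

We need (A - 6I)v = 0.
A - 6I = [[-21, 0, -42], [27, 2, 54], [7, 0, 14]].
Row 1: (-21)·-2 + (0)·y + (-42)·z = 0
Row 2: (27)·-2 + (2)·y + (54)·z = 0
Row 3: (7)·-2 + (0)·y + (14)·z = 0
Solving gives y = 0, z = 1.
Check: A·(-2, 0, 1) = (-12, 0, 6) = 6·(-2, 0, 1).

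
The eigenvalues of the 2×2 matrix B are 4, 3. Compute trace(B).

trace(B) is the sum of the eigenvalues: (4) + (3) = 7.

7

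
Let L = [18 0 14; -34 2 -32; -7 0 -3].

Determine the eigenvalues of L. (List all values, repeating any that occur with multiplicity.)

2, 4, 11

Set up det(λI - L) = 0.
Cofactor expansion gives p(λ) = λ^3 - 17λ^2 + 74λ - 88.
Try λ = 2: p(2) = 0, so 2 is a root.
Dividing by (λ - 2) leaves λ^2 - 15λ + 44.
The quadratic factors as (λ - 4)·(λ - 11).
Eigenvalues: 2, 4, 11.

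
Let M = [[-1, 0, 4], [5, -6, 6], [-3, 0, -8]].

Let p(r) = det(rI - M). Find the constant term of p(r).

120

p(r) = r^3 + 15r^2 + 74r + 120.
The constant term is 120.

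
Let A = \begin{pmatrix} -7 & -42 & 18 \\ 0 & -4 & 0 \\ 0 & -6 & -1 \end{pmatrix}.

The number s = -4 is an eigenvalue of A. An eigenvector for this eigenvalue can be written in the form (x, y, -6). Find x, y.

We need (A + 4I)v = 0.
A + 4I = [[-3, -42, 18], [0, 0, 0], [0, -6, 3]].
Row 1: (-3)·x + (-42)·y + (18)·-6 = 0
Row 2: (0)·x + (0)·y + (0)·-6 = 0
Row 3: (0)·x + (-6)·y + (3)·-6 = 0
Solving gives x = 6, y = -3.
Check: A·(6, -3, -6) = (-24, 12, 24) = -4·(6, -3, -6).

6, -3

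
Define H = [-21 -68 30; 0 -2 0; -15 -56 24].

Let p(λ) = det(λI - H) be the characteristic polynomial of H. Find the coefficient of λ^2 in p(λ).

The coefficient of λ^2 of det(λI - H) is −trace(H).
trace(H) = (-21) + (-2) + (24) = 1, so the coefficient is -1.

-1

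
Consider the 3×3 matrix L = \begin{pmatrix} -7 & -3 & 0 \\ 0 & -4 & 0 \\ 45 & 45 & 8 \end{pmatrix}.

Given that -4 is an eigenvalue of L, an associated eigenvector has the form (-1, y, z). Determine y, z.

1, 0

We need (L + 4I)v = 0.
L + 4I = [[-3, -3, 0], [0, 0, 0], [45, 45, 12]].
Row 1: (-3)·-1 + (-3)·y + (0)·z = 0
Row 2: (0)·-1 + (0)·y + (0)·z = 0
Row 3: (45)·-1 + (45)·y + (12)·z = 0
Solving gives y = 1, z = 0.
Check: L·(-1, 1, 0) = (4, -4, 0) = -4·(-1, 1, 0).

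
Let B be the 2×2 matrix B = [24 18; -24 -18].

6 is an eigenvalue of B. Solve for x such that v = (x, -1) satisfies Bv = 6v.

We need (B - 6I)v = 0.
B - 6I = [[18, 18], [-24, -24]].
Row 1: (18)·x + (18)·-1 = 0
Row 2: (-24)·x + (-24)·-1 = 0
Solving gives x = 1.
Check: B·(1, -1) = (6, -6) = 6·(1, -1).

1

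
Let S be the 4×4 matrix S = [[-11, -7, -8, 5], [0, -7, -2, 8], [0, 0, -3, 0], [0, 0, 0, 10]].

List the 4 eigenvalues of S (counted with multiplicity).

S is upper triangular, so its eigenvalues are the diagonal entries.
Diagonal: -11, -7, -3, 10.

-11, -7, -3, 10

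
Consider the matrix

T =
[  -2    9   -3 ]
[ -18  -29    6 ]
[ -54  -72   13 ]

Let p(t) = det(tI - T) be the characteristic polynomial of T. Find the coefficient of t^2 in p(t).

The coefficient of t^2 of det(tI - T) is −trace(T).
trace(T) = (-2) + (-29) + (13) = -18, so the coefficient is 18.

18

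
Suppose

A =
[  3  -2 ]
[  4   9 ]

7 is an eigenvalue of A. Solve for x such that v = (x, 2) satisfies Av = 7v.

We need (A - 7I)v = 0.
A - 7I = [[-4, -2], [4, 2]].
Row 1: (-4)·x + (-2)·2 = 0
Row 2: (4)·x + (2)·2 = 0
Solving gives x = -1.
Check: A·(-1, 2) = (-7, 14) = 7·(-1, 2).

-1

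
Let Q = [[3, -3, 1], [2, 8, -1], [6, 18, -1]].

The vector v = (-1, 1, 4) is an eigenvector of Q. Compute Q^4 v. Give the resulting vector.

First find the eigenvalue: Qv = (-2, 2, 8) = 2·(-1, 1, 4), so λ = 2.
Then Q^4 v = λ^4·v = 2^4·(-1, 1, 4) = 16·(-1, 1, 4) = (-16, 16, 64).

(-16, 16, 64)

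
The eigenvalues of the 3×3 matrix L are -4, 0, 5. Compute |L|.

det(L) is the product of the eigenvalues: (-4) · (0) · (5) = 0.

0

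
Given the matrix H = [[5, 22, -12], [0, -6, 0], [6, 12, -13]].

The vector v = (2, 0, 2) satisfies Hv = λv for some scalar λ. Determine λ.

Compute Hv: H·(2, 0, 2) = (-14, 0, -14).
Since Hv = λv, compare component 1: -14 = λ·2, so λ = -7.

-7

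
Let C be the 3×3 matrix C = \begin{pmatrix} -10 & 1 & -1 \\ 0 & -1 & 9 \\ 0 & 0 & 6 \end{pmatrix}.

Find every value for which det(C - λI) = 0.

C is upper triangular, so its eigenvalues are the diagonal entries.
Diagonal: -10, -1, 6.

-10, -1, 6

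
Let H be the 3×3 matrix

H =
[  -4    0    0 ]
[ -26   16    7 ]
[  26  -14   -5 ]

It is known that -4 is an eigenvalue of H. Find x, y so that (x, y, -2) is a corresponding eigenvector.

1, 2

We need (H + 4I)v = 0.
H + 4I = [[0, 0, 0], [-26, 20, 7], [26, -14, -1]].
Row 1: (0)·x + (0)·y + (0)·-2 = 0
Row 2: (-26)·x + (20)·y + (7)·-2 = 0
Row 3: (26)·x + (-14)·y + (-1)·-2 = 0
Solving gives x = 1, y = 2.
Check: H·(1, 2, -2) = (-4, -8, 8) = -4·(1, 2, -2).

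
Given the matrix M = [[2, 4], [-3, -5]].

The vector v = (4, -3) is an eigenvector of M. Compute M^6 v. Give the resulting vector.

First find the eigenvalue: Mv = (-4, 3) = -1·(4, -3), so λ = -1.
Then M^6 v = λ^6·v = (-1)^6·(4, -3) = 1·(4, -3) = (4, -3).

(4, -3)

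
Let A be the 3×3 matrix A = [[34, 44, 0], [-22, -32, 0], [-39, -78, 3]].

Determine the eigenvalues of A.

Compute the characteristic polynomial p(lambda) = det(lambda·I - A).
Expanding along the first row, p(lambda) = lambda^3 - 5·lambda^2 - 114·lambda + 360.
Try lambda = 3: p(3) = 0, so 3 is a root.
Dividing by (lambda - 3) leaves lambda^2 - 2·lambda - 120.
The quadratic factors as (lambda + 10)·(lambda - 12).
Eigenvalues: -10, 3, 12.

-10, 3, 12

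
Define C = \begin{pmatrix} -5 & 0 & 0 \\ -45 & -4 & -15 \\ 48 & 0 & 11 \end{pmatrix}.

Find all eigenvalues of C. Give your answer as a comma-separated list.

-5, -4, 11

The characteristic polynomial is p(r) = det(rI - C).
Cofactor expansion gives p(r) = r^3 - 2r^2 - 79r - 220.
Since p(-5) = 0, r = -5 is a root.
Dividing by (r + 5) leaves r^2 - 7r - 44.
The quadratic factors as (r + 4)·(r - 11).
Eigenvalues: -5, -4, 11.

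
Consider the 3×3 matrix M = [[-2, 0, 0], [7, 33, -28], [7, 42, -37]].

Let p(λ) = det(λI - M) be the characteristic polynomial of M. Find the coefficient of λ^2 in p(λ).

6

The coefficient of λ^2 of det(λI - M) is −trace(M).
trace(M) = (-2) + (33) + (-37) = -6, so the coefficient is 6.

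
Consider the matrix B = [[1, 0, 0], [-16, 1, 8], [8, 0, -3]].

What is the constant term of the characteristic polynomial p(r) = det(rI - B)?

p(0) = det(0·I − B) = det(−B) = (−1)^3·det(B).
det(B) = -3, so p(0) = 3.

3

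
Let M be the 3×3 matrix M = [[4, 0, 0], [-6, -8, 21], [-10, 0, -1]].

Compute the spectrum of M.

-8, -1, 4

Set up det(μI - M) = 0.
Expanding the 3×3 determinant: p(μ) = μ^3 + 5μ^2 - 28μ - 32.
Rational-root test: μ = 4 gives p(4) = 0.
Factor out (μ - 4): p(μ) = (μ - 4)·(μ^2 + 9μ + 8).
The quadratic factors as (μ + 8)·(μ + 1).
Eigenvalues: -8, -1, 4.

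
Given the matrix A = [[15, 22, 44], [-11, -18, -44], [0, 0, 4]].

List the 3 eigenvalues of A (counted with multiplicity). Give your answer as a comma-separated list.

The characteristic polynomial is p(λ) = det(λI - A).
Expanding along the first row, p(λ) = λ^3 - λ^2 - 40λ + 112.
Since p(-7) = 0, λ = -7 is a root.
Dividing by (λ + 7) leaves λ^2 - 8λ + 16.
The quadratic factor is (λ - 4)^2.
Eigenvalues: -7, 4, 4.

-7, 4, 4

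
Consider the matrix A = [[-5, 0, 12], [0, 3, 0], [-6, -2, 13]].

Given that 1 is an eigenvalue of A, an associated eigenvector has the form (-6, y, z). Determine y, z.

0, -3

We need (A - 1I)v = 0.
A - 1I = [[-6, 0, 12], [0, 2, 0], [-6, -2, 12]].
Row 1: (-6)·-6 + (0)·y + (12)·z = 0
Row 2: (0)·-6 + (2)·y + (0)·z = 0
Row 3: (-6)·-6 + (-2)·y + (12)·z = 0
Solving gives y = 0, z = -3.
Check: A·(-6, 0, -3) = (-6, 0, -3) = 1·(-6, 0, -3).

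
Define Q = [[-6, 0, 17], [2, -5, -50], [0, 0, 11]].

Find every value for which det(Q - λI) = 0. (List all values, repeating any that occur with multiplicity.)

The characteristic polynomial is p(lambda) = det(lambda·I - Q).
Expanding along the first row, p(lambda) = lambda^3 - 91·lambda - 330.
Try lambda = -5: p(-5) = 0, so -5 is a root.
Dividing by (lambda + 5) leaves lambda^2 - 5·lambda - 66.
The quadratic factors as (lambda + 6)·(lambda - 11).
Eigenvalues: -6, -5, 11.

-6, -5, 11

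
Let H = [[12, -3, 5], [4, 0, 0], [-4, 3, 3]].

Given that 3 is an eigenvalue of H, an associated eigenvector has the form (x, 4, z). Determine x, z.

We need (H - 3I)v = 0.
H - 3I = [[9, -3, 5], [4, -3, 0], [-4, 3, 0]].
Row 1: (9)·x + (-3)·4 + (5)·z = 0
Row 2: (4)·x + (-3)·4 + (0)·z = 0
Row 3: (-4)·x + (3)·4 + (0)·z = 0
Solving gives x = 3, z = -3.
Check: H·(3, 4, -3) = (9, 12, -9) = 3·(3, 4, -3).

3, -3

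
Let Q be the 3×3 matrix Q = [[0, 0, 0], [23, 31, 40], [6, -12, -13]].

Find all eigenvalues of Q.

0, 7, 11

Compute the characteristic polynomial p(μ) = det(μI - Q).
Cofactor expansion gives p(μ) = μ^3 - 18μ^2 + 77μ.
Try μ = 7: p(7) = 0, so 7 is a root.
Factor out (μ - 7): p(μ) = (μ - 7)·(μ^2 - 11μ).
The quadratic factors as μ·(μ - 11).
Eigenvalues: 0, 7, 11.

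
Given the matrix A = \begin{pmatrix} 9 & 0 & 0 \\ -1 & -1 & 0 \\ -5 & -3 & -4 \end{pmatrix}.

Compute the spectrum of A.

-4, -1, 9

A is lower triangular, so its eigenvalues are the diagonal entries.
Diagonal: 9, -1, -4.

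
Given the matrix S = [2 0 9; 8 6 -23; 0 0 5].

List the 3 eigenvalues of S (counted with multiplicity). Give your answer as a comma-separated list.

Compute the characteristic polynomial p(μ) = det(μI - S).
Expanding along the first row, p(μ) = μ^3 - 13μ^2 + 52μ - 60.
Try μ = 2: p(2) = 0, so 2 is a root.
Dividing by (μ - 2) leaves μ^2 - 11μ + 30.
The quadratic factors as (μ - 5)·(μ - 6).
Eigenvalues: 2, 5, 6.

2, 5, 6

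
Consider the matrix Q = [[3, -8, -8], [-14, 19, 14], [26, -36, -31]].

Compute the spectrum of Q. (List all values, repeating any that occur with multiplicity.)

-9, -5, 5

The characteristic polynomial is p(λ) = det(λI - Q).
Expanding along the first row, p(λ) = λ^3 + 9λ^2 - 25λ - 225.
Try λ = -5: p(-5) = 0, so -5 is a root.
Factor out (λ + 5): p(λ) = (λ + 5)·(λ^2 + 4λ - 45).
The quadratic factors as (λ + 9)·(λ - 5).
Eigenvalues: -9, -5, 5.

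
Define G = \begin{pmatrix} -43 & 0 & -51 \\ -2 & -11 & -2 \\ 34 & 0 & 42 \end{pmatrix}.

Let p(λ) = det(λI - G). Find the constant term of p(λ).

p(λ) = λ^3 + 12λ^2 - 61λ - 792.
The constant term is -792.

-792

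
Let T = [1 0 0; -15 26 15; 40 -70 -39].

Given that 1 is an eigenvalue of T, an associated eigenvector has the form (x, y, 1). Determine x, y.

We need (T - 1I)v = 0.
T - 1I = [[0, 0, 0], [-15, 25, 15], [40, -70, -40]].
Row 1: (0)·x + (0)·y + (0)·1 = 0
Row 2: (-15)·x + (25)·y + (15)·1 = 0
Row 3: (40)·x + (-70)·y + (-40)·1 = 0
Solving gives x = 1, y = 0.
Check: T·(1, 0, 1) = (1, 0, 1) = 1·(1, 0, 1).

1, 0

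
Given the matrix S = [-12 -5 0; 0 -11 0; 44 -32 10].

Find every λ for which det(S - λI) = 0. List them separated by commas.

Compute the characteristic polynomial p(r) = det(rI - S).
Cofactor expansion gives p(r) = r^3 + 13r^2 - 98r - 1320.
Since p(-11) = 0, r = -11 is a root.
Factor out (r + 11): p(r) = (r + 11)·(r^2 + 2r - 120).
The quadratic factors as (r + 12)·(r - 10).
Eigenvalues: -12, -11, 10.

-12, -11, 10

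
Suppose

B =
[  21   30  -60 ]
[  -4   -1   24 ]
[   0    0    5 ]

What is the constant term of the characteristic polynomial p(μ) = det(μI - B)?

-495

p(0) = det(0·I − B) = det(−B) = (−1)^3·det(B).
det(B) = 495, so p(0) = -495.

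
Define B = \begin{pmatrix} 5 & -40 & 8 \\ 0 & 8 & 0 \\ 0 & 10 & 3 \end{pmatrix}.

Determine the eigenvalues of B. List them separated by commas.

The characteristic polynomial is p(lambda) = det(lambda·I - B).
Expanding along the first row, p(lambda) = lambda^3 - 16·lambda^2 + 79·lambda - 120.
Try lambda = 3: p(3) = 0, so 3 is a root.
Dividing by (lambda - 3) leaves lambda^2 - 13·lambda + 40.
The quadratic factors as (lambda - 5)·(lambda - 8).
Eigenvalues: 3, 5, 8.

3, 5, 8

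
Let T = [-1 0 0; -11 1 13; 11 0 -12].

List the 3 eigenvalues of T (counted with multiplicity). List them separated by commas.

The characteristic polynomial is p(s) = det(sI - T).
Expanding along the first row, p(s) = s^3 + 12s^2 - s - 12.
Try s = -1: p(-1) = 0, so -1 is a root.
Factor out (s + 1): p(s) = (s + 1)·(s^2 + 11s - 12).
The quadratic factors as (s + 12)·(s - 1).
Eigenvalues: -12, -1, 1.

-12, -1, 1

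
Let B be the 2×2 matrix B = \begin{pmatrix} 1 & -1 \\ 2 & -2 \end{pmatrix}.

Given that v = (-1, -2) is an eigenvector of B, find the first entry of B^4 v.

First find the eigenvalue: Bv = (1, 2) = -1·(-1, -2), so λ = -1.
Then B^4 v = λ^4·v = (-1)^4·(-1, -2) = 1·(-1, -2) = (-1, -2).

-1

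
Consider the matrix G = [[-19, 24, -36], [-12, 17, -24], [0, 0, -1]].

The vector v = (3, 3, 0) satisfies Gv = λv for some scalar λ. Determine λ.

Compute Gv: G·(3, 3, 0) = (15, 15, 0).
Since Gv = λv, compare component 1: 15 = λ·3, so λ = 5.

5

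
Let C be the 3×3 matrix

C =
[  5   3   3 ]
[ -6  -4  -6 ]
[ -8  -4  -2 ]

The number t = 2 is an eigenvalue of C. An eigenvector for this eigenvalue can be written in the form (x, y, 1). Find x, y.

0, -1

We need (C - 2I)v = 0.
C - 2I = [[3, 3, 3], [-6, -6, -6], [-8, -4, -4]].
Row 1: (3)·x + (3)·y + (3)·1 = 0
Row 2: (-6)·x + (-6)·y + (-6)·1 = 0
Row 3: (-8)·x + (-4)·y + (-4)·1 = 0
Solving gives x = 0, y = -1.
Check: C·(0, -1, 1) = (0, -2, 2) = 2·(0, -1, 1).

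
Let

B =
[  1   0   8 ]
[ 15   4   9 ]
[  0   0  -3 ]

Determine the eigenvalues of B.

-3, 1, 4

The characteristic polynomial is p(t) = det(tI - B).
Expanding along the first row, p(t) = t^3 - 2t^2 - 11t + 12.
Since p(1) = 0, t = 1 is a root.
Dividing by (t - 1) leaves t^2 - t - 12.
The quadratic factors as (t + 3)·(t - 4).
Eigenvalues: -3, 1, 4.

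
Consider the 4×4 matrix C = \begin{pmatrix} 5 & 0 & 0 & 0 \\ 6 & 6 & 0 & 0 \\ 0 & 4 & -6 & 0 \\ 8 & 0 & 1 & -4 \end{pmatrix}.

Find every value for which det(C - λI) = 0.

-6, -4, 5, 6

C is lower triangular, so its eigenvalues are the diagonal entries.
Diagonal: 5, 6, -6, -4.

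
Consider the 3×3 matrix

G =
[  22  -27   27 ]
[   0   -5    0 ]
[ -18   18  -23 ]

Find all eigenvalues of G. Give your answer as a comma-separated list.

Compute the characteristic polynomial p(lambda) = det(lambda·I - G).
Expanding along the first row, p(lambda) = lambda^3 + 6·lambda^2 - 15·lambda - 100.
Since p(4) = 0, lambda = 4 is a root.
Dividing by (lambda - 4) leaves lambda^2 + 10·lambda + 25.
The quadratic factor is (lambda + 5)^2.
Eigenvalues: -5, -5, 4.

-5, -5, 4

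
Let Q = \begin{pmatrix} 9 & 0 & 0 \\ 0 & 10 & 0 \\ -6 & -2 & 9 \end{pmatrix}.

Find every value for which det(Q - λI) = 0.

9, 9, 10

Q is lower triangular, so its eigenvalues are the diagonal entries.
Diagonal: 9, 10, 9.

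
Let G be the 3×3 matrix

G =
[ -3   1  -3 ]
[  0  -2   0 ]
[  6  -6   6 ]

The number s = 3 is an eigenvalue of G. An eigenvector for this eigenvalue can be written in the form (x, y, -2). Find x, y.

1, 0

We need (G - 3I)v = 0.
G - 3I = [[-6, 1, -3], [0, -5, 0], [6, -6, 3]].
Row 1: (-6)·x + (1)·y + (-3)·-2 = 0
Row 2: (0)·x + (-5)·y + (0)·-2 = 0
Row 3: (6)·x + (-6)·y + (3)·-2 = 0
Solving gives x = 1, y = 0.
Check: G·(1, 0, -2) = (3, 0, -6) = 3·(1, 0, -2).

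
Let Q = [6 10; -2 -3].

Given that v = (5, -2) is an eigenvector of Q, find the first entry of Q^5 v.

First find the eigenvalue: Qv = (10, -4) = 2·(5, -2), so λ = 2.
Then Q^5 v = λ^5·v = 2^5·(5, -2) = 32·(5, -2) = (160, -64).

160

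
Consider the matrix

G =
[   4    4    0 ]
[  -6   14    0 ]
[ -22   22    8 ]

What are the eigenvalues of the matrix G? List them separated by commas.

8, 8, 10

Set up det(sI - G) = 0.
Expanding the 3×3 determinant: p(s) = s^3 - 26s^2 + 224s - 640.
Try s = 8: p(8) = 0, so 8 is a root.
Dividing by (s - 8) leaves s^2 - 18s + 80.
The quadratic factors as (s - 8)·(s - 10).
Eigenvalues: 8, 8, 10.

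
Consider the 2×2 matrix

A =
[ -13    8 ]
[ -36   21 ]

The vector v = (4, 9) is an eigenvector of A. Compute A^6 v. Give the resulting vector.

First find the eigenvalue: Av = (20, 45) = 5·(4, 9), so λ = 5.
Then A^6 v = λ^6·v = 5^6·(4, 9) = 15625·(4, 9) = (62500, 140625).

(62500, 140625)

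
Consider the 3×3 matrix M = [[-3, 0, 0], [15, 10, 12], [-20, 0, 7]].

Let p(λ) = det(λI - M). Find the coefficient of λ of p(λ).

19

p(λ) = λ^3 - 14λ^2 + 19λ + 210.
The coefficient of λ is 19.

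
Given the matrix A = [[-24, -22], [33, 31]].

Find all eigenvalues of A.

-2, 9

det(A - μI) = (-24 - μ)(31 - μ) - (-22)·(33) = μ^2 - 7μ - 18.
This factors as (μ + 2)·(μ - 9) = 0.
Eigenvalues: -2, 9.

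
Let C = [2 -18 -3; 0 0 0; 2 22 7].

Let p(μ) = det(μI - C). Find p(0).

p(0) = det(0·I − C) = det(−C) = (−1)^3·det(C).
det(C) = 0, so p(0) = 0.

0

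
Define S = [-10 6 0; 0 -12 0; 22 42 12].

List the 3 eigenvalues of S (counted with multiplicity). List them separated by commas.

-12, -10, 12

Set up det(λI - S) = 0.
Expanding the 3×3 determinant: p(λ) = λ^3 + 10λ^2 - 144λ - 1440.
Rational-root test: λ = -12 gives p(-12) = 0.
Dividing by (λ + 12) leaves λ^2 - 2λ - 120.
The quadratic factors as (λ + 10)·(λ - 12).
Eigenvalues: -12, -10, 12.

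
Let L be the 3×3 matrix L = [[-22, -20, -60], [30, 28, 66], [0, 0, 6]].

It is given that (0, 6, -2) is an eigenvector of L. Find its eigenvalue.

Compute Lv: L·(0, 6, -2) = (0, 36, -12).
Since Lv = λv, compare component 2: 36 = λ·6, so λ = 6.

6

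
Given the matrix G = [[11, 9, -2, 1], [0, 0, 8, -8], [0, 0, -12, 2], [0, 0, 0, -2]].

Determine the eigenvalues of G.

-12, -2, 0, 11

G is upper triangular, so its eigenvalues are the diagonal entries.
Diagonal: 11, 0, -12, -2.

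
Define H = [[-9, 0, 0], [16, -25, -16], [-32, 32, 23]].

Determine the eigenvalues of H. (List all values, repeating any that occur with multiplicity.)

Set up det(λI - H) = 0.
Expanding the 3×3 determinant: p(λ) = λ^3 + 11λ^2 - 45λ - 567.
Since p(7) = 0, λ = 7 is a root.
Factor out (λ - 7): p(λ) = (λ - 7)·(λ^2 + 18λ + 81).
The quadratic factor is (λ + 9)^2.
Eigenvalues: -9, -9, 7.

-9, -9, 7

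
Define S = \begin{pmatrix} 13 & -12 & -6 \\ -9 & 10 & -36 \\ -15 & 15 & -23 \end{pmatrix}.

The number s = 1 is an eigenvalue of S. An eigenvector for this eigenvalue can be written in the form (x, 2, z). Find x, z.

We need (S - 1I)v = 0.
S - 1I = [[12, -12, -6], [-9, 9, -36], [-15, 15, -24]].
Row 1: (12)·x + (-12)·2 + (-6)·z = 0
Row 2: (-9)·x + (9)·2 + (-36)·z = 0
Row 3: (-15)·x + (15)·2 + (-24)·z = 0
Solving gives x = 2, z = 0.
Check: S·(2, 2, 0) = (2, 2, 0) = 1·(2, 2, 0).

2, 0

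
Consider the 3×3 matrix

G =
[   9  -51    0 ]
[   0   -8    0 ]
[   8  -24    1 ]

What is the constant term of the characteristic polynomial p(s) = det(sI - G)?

72

p(0) = det(0·I − G) = det(−G) = (−1)^3·det(G).
det(G) = -72, so p(0) = 72.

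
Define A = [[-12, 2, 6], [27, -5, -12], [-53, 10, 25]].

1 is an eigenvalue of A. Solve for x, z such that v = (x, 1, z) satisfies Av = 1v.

We need (A - 1I)v = 0.
A - 1I = [[-13, 2, 6], [27, -6, -12], [-53, 10, 24]].
Row 1: (-13)·x + (2)·1 + (6)·z = 0
Row 2: (27)·x + (-6)·1 + (-12)·z = 0
Row 3: (-53)·x + (10)·1 + (24)·z = 0
Solving gives x = 2, z = 4.
Check: A·(2, 1, 4) = (2, 1, 4) = 1·(2, 1, 4).

2, 4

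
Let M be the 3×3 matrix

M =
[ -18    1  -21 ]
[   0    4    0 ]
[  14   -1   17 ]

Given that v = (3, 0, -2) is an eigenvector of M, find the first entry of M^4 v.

768

First find the eigenvalue: Mv = (-12, 0, 8) = -4·(3, 0, -2), so λ = -4.
Then M^4 v = λ^4·v = (-4)^4·(3, 0, -2) = 256·(3, 0, -2) = (768, 0, -512).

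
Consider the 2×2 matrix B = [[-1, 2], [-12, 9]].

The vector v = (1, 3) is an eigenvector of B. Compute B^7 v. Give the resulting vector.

First find the eigenvalue: Bv = (5, 15) = 5·(1, 3), so λ = 5.
Then B^7 v = λ^7·v = 5^7·(1, 3) = 78125·(1, 3) = (78125, 234375).

(78125, 234375)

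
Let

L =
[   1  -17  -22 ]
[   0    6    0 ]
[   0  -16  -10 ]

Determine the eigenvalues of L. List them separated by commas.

The characteristic polynomial is p(t) = det(tI - L).
Expanding along the first row, p(t) = t^3 + 3t^2 - 64t + 60.
Since p(1) = 0, t = 1 is a root.
Factor out (t - 1): p(t) = (t - 1)·(t^2 + 4t - 60).
The quadratic factors as (t + 10)·(t - 6).
Eigenvalues: -10, 1, 6.

-10, 1, 6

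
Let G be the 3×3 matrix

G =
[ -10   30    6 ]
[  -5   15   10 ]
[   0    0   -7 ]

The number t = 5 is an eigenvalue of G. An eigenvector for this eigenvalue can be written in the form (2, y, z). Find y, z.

1, 0

We need (G - 5I)v = 0.
G - 5I = [[-15, 30, 6], [-5, 10, 10], [0, 0, -12]].
Row 1: (-15)·2 + (30)·y + (6)·z = 0
Row 2: (-5)·2 + (10)·y + (10)·z = 0
Row 3: (0)·2 + (0)·y + (-12)·z = 0
Solving gives y = 1, z = 0.
Check: G·(2, 1, 0) = (10, 5, 0) = 5·(2, 1, 0).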